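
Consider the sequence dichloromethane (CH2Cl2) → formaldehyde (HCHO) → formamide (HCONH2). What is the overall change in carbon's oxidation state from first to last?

+2

Carbon oxidation states along the series — dichloromethane: 0, formaldehyde: 0, formamide: +2.
Net change = +2 − (0) = +2.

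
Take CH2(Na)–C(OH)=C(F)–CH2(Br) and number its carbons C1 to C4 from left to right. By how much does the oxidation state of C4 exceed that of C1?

+2

C4: 1C, 2H, 1Br → 0 − 2 + 1 = -1
C1: 1C, 2H, 1Na → 0 − 2 − 1 = -3
Difference: -1 − (-3) = +2.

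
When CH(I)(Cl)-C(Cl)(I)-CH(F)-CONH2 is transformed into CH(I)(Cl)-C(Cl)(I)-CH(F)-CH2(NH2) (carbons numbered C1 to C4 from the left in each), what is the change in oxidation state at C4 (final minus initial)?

-4

Before: C4 has 1 bond to C, 2 bonds to O, 1 bond to N → oxidation state +3.
After: C4 has 1 bond to C, 2 bonds to H, 1 bond to N → oxidation state -1.
Δ = -1 − (+3) = -4, so this is a reduction at C4.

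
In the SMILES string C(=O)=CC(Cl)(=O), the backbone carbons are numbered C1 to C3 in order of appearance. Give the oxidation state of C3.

C3 has one bond to C (0), one bond to Cl (+1), a double bond to O (2×+1 = +2).
Oxidation state = 0 + 1 + 2 = +3.

+3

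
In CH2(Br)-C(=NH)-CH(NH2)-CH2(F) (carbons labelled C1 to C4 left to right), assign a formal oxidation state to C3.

0

C3 has one bond to C (0), one bond to C (0), one bond to N (+1), one bond to H (-1).
Oxidation state = 0 + 0 + 1 − 1 = 0.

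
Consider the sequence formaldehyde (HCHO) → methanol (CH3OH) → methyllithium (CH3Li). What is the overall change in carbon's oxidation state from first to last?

Carbon oxidation states along the series — formaldehyde: 0, methanol: -2, methyllithium: -4.
Net change = -4 − (0) = -4.

-4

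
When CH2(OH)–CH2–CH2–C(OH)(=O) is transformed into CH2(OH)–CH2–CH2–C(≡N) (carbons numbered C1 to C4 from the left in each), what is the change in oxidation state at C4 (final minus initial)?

0

Before: C4 has 1 bond to C, 3 bonds to O → oxidation state +3.
After: C4 has 1 bond to C, 3 bonds to N → oxidation state +3.
Δ = +3 − (+3) = 0, so no net redox change at C4.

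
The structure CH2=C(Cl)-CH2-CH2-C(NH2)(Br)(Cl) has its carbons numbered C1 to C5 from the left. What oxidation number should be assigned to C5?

C5 has one bond to C (0), one bond to N (+1), one bond to Br (+1), one bond to Cl (+1).
Oxidation state = 0 + 1 + 1 + 1 = +3.

+3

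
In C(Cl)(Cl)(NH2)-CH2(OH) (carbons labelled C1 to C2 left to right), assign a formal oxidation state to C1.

+3

Count +1 for every bond to an atom more electronegative than carbon and −1 for every bond to one less electronegative; C–C bonds are 0.
C1 has one bond to C (0), one bond to Cl (+1), one bond to Cl (+1), one bond to N (+1).
Oxidation state = 0 + 1 + 1 + 1 = +3.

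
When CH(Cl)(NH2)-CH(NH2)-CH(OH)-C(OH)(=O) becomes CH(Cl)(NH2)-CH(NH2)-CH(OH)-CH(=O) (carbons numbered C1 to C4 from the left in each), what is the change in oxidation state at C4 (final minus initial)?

Before: C4 has 1 bond to C, 3 bonds to O → oxidation state +3.
After: C4 has 1 bond to C, 1 bond to H, 2 bonds to O → oxidation state +1.
Δ = +1 − (+3) = -2, so this is a reduction at C4.

-2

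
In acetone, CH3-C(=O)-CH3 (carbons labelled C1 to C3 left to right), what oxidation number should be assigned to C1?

Bonds to more-electronegative neighbours contribute +1 each, bonds to H or metals contribute −1 each, and C–C bonds contribute 0.
C1 has one bond to H (-1), one bond to H (-1), one bond to H (-1), one bond to C (0).
Oxidation state = -1 − 1 − 1 + 0 = -3.

-3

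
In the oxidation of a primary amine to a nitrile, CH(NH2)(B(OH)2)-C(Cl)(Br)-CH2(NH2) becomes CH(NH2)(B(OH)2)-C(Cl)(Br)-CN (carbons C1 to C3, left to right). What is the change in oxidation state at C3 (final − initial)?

Before: C3 has 1 bond to C, 2 bonds to H, 1 bond to N → oxidation state -1.
After: C3 has 1 bond to C, 3 bonds to N → oxidation state +3.
Δ = +3 − (-1) = +4, so this is an oxidation at C3.

+4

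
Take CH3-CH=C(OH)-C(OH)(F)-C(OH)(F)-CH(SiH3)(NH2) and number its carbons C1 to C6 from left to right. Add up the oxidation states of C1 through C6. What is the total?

0

Count +1 for every bond to an atom more electronegative than carbon and −1 for every bond to one less electronegative; C–C bonds are 0. Tallying each carbon:
C1: 1C, 3H → 0 − 3 = -3
C2: 3C, 1H → 0 − 1 = -1
C3: 3C, 1O → 0 + 1 = +1
C4: 2C, 1O, 1F → 0 + 1 + 1 = +2
C5: 2C, 1O, 1F → 0 + 1 + 1 = +2
C6: 1C, 1H, 1N, 1Si → 0 − 1 + 1 − 1 = -1
Sum = -3 − 1 + 1 + 2 + 2 − 1 = 0.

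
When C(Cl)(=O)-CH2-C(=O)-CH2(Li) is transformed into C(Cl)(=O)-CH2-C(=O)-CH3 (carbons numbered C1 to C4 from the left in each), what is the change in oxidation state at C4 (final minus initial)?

0

Before: C4 has 1 bond to C, 2 bonds to H, 1 bond to Li → oxidation state -3.
After: C4 has 1 bond to C, 3 bonds to H → oxidation state -3.
Δ = -3 − (-3) = 0, so no net redox change at C4.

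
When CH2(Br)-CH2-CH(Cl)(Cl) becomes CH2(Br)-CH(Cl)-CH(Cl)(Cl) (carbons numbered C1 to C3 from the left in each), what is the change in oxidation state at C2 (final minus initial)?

+2

Before: C2 has 2 bonds to C, 2 bonds to H → oxidation state -2.
After: C2 has 2 bonds to C, 1 bond to H, 1 bond to Cl → oxidation state 0.
Δ = 0 − (-2) = +2, so this is an oxidation at C2.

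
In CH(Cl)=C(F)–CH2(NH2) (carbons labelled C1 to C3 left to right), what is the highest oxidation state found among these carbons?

Tallying each carbon's bonds:
C1: 2C, 1H, 1Cl → 0 − 1 + 1 = 0
C2: 3C, 1F → 0 + 1 = +1
C3: 1C, 2H, 1N → 0 − 2 + 1 = -1
The highest value is +1.

+1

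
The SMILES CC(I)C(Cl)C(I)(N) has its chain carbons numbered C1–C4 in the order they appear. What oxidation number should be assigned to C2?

C2 has one bond to C (0), one bond to C (0), one bond to I (+1), one bond to H (-1).
Oxidation state = 0 + 0 + 1 − 1 = 0.

0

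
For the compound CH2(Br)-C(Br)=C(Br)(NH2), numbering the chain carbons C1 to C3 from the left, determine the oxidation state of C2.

+1

C2 has one bond to C (0), a double bond to C (2×0 = 0), one bond to Br (+1).
Oxidation state = 0 + 0 + 1 = +1.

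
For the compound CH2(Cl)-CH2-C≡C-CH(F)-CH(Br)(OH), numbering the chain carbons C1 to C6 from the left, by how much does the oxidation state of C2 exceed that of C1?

-1

C2: 2C, 2H → 0 − 2 = -2
C1: 1C, 2H, 1Cl → 0 − 2 + 1 = -1
Difference: -2 − (-1) = -1.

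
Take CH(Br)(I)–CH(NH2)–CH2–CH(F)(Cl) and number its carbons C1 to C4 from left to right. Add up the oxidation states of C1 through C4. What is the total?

Count +1 for every bond to an atom more electronegative than carbon and −1 for every bond to one less electronegative; C–C bonds are 0. Tallying each carbon:
C1: 1C, 1H, 1Br, 1I → 0 − 1 + 1 + 1 = +1
C2: 2C, 1H, 1N → 0 − 1 + 1 = 0
C3: 2C, 2H → 0 − 2 = -2
C4: 1C, 1H, 1F, 1Cl → 0 − 1 + 1 + 1 = +1
Sum = +1 + 0 − 2 + 1 = 0.

0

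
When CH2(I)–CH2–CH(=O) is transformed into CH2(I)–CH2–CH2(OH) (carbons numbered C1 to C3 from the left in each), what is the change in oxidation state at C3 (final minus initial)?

-2

Before: C3 has 1 bond to C, 1 bond to H, 2 bonds to O → oxidation state +1.
After: C3 has 1 bond to C, 2 bonds to H, 1 bond to O → oxidation state -1.
Δ = -1 − (+1) = -2, so this is a reduction at C3.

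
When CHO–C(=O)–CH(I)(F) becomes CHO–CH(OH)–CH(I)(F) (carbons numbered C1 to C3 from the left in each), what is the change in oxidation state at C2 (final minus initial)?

-2

Before: C2 has 2 bonds to C, 2 bonds to O → oxidation state +2.
After: C2 has 2 bonds to C, 1 bond to H, 1 bond to O → oxidation state 0.
Δ = 0 − (+2) = -2, so this is a reduction at C2.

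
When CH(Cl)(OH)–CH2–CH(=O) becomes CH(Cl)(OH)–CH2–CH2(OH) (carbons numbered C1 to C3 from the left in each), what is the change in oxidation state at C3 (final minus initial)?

Before: C3 has 1 bond to C, 1 bond to H, 2 bonds to O → oxidation state +1.
After: C3 has 1 bond to C, 2 bonds to H, 1 bond to O → oxidation state -1.
Δ = -1 − (+1) = -2, so this is a reduction at C3.

-2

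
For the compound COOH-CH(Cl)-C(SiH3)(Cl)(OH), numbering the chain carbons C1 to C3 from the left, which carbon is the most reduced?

C2

Tallying each carbon's bonds:
C1: 1C, 3O → 0 + 3 = +3
C2: 2C, 1H, 1Cl → 0 − 1 + 1 = 0
C3: 1C, 1O, 1Cl, 1Si → 0 + 1 + 1 − 1 = +1
The most reduced carbon is C2 at 0.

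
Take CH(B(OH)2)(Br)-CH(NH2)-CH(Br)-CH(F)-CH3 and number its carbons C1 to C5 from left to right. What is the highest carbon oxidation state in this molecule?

0

Tallying each carbon's bonds:
C1: 1C, 1H, 1Br, 1B → 0 − 1 + 1 − 1 = -1
C2: 2C, 1H, 1N → 0 − 1 + 1 = 0
C3: 2C, 1H, 1Br → 0 − 1 + 1 = 0
C4: 2C, 1H, 1F → 0 − 1 + 1 = 0
C5: 1C, 3H → 0 − 3 = -3
The highest value is 0.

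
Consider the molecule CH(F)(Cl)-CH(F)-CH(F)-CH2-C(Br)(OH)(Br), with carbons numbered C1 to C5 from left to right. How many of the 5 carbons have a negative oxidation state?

1

Bonds to more-electronegative neighbours contribute +1 each, bonds to H or metals contribute −1 each, and C–C bonds contribute 0. Tallying each carbon:
C1: 1C, 1H, 1F, 1Cl → 0 − 1 + 1 + 1 = +1
C2: 2C, 1H, 1F → 0 − 1 + 1 = 0
C3: 2C, 1H, 1F → 0 − 1 + 1 = 0
C4: 2C, 2H → 0 − 2 = -2
C5: 1C, 1O, 2Br → 0 + 1 + 2 = +3
1 carbon (C4) meets the condition.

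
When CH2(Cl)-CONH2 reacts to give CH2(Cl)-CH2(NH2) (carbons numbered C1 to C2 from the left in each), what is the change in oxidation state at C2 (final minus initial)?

-4

Before: C2 has 1 bond to C, 2 bonds to O, 1 bond to N → oxidation state +3.
After: C2 has 1 bond to C, 2 bonds to H, 1 bond to N → oxidation state -1.
Δ = -1 − (+3) = -4, so this is a reduction at C2.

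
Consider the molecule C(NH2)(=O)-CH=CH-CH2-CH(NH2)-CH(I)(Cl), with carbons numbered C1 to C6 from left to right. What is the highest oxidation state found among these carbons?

+3

Tallying each carbon's bonds:
C1: 1C, 2O, 1N → 0 + 2 + 1 = +3
C2: 3C, 1H → 0 − 1 = -1
C3: 3C, 1H → 0 − 1 = -1
C4: 2C, 2H → 0 − 2 = -2
C5: 2C, 1H, 1N → 0 − 1 + 1 = 0
C6: 1C, 1H, 1Cl, 1I → 0 − 1 + 1 + 1 = +1
The highest value is +3.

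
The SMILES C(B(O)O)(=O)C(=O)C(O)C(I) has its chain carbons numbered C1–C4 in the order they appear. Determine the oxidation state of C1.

C1 has one bond to C (0), one bond to B (-1), a double bond to O (2×+1 = +2).
Oxidation state = 0 − 1 + 2 = +1.

+1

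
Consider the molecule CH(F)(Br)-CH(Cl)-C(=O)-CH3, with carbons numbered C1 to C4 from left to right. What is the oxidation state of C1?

Each bond to a more electronegative atom (O, N, halogen) counts +1, each bond to a less electronegative atom (H, metal, B, Si) counts −1, and each C–C bond counts 0.
C1 has one bond to C (0), one bond to F (+1), one bond to H (-1), one bond to Br (+1).
Oxidation state = 0 + 1 − 1 + 1 = +1.

+1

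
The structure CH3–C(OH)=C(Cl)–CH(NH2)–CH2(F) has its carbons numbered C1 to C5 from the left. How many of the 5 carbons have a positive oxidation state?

2

Assign +1 per bond to O/N/halogen, −1 per bond to H or an electropositive element, and 0 per bond to carbon. Tallying each carbon:
C1: 1C, 3H → 0 − 3 = -3
C2: 3C, 1O → 0 + 1 = +1
C3: 3C, 1Cl → 0 + 1 = +1
C4: 2C, 1H, 1N → 0 − 1 + 1 = 0
C5: 1C, 2H, 1F → 0 − 2 + 1 = -1
2 carbons (C2, C3) meet the condition.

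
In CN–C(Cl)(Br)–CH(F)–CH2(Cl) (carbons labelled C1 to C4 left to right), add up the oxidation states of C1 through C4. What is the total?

+4

Count +1 for every bond to an atom more electronegative than carbon and −1 for every bond to one less electronegative; C–C bonds are 0. Tallying each carbon:
C1: 1C, 3N → 0 + 3 = +3
C2: 2C, 1Cl, 1Br → 0 + 1 + 1 = +2
C3: 2C, 1H, 1F → 0 − 1 + 1 = 0
C4: 1C, 2H, 1Cl → 0 − 2 + 1 = -1
Sum = +3 + 2 + 0 − 1 = +4.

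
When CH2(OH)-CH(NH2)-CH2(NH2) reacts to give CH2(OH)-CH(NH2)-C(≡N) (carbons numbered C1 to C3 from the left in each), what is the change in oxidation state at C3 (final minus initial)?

Before: C3 has 1 bond to C, 2 bonds to H, 1 bond to N → oxidation state -1.
After: C3 has 1 bond to C, 3 bonds to N → oxidation state +3.
Δ = +3 − (-1) = +4, so this is an oxidation at C3.

+4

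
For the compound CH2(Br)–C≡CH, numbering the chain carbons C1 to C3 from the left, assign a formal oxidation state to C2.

Assign +1 per bond to O/N/halogen, −1 per bond to H or an electropositive element, and 0 per bond to carbon.
C2 has one bond to C (0), a triple bond to C (3×0 = 0).
Oxidation state = 0 + 0 = 0.

0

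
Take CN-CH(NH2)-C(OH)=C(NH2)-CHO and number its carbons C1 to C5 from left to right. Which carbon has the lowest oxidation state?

Assign +1 per bond to O/N/halogen, −1 per bond to H or an electropositive element, and 0 per bond to carbon. Tallying each carbon:
C1: 1C, 3N → 0 + 3 = +3
C2: 2C, 1H, 1N → 0 − 1 + 1 = 0
C3: 3C, 1O → 0 + 1 = +1
C4: 3C, 1N → 0 + 1 = +1
C5: 1C, 1H, 2O → 0 − 1 + 2 = +1
The most reduced carbon is C2 at 0.

C2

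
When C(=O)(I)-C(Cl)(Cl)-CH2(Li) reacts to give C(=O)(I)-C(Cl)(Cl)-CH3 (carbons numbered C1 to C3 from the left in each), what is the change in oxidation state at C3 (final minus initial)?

Before: C3 has 1 bond to C, 2 bonds to H, 1 bond to Li → oxidation state -3.
After: C3 has 1 bond to C, 3 bonds to H → oxidation state -3.
Δ = -3 − (-3) = 0, so no net redox change at C3.

0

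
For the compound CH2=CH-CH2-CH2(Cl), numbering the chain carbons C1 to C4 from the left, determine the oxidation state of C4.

C4 has one bond to C (0), one bond to H (-1), one bond to Cl (+1), one bond to H (-1).
Oxidation state = 0 − 1 + 1 − 1 = -1.

-1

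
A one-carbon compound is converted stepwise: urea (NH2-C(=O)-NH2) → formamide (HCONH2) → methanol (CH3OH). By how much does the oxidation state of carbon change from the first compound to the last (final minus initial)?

Carbon oxidation states along the series — urea: +4, formamide: +2, methanol: -2.
Net change = -2 − (+4) = -6.

-6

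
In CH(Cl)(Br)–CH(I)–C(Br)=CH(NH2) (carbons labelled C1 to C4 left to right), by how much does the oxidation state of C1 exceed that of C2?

C1: 1C, 1H, 1Cl, 1Br → 0 − 1 + 1 + 1 = +1
C2: 2C, 1H, 1I → 0 − 1 + 1 = 0
Difference: +1 − (0) = +1.

+1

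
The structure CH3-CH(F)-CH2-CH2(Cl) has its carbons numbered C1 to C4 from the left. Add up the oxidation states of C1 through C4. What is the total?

Tallying each carbon's bonds:
C1: 1C, 3H → 0 − 3 = -3
C2: 2C, 1H, 1F → 0 − 1 + 1 = 0
C3: 2C, 2H → 0 − 2 = -2
C4: 1C, 2H, 1Cl → 0 − 2 + 1 = -1
Sum = -3 + 0 − 2 − 1 = -6.

-6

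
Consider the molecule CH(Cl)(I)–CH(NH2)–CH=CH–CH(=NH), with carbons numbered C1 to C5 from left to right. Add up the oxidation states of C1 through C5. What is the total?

0

Bonds to more-electronegative neighbours contribute +1 each, bonds to H or metals contribute −1 each, and C–C bonds contribute 0. Tallying each carbon:
C1: 1C, 1H, 1Cl, 1I → 0 − 1 + 1 + 1 = +1
C2: 2C, 1H, 1N → 0 − 1 + 1 = 0
C3: 3C, 1H → 0 − 1 = -1
C4: 3C, 1H → 0 − 1 = -1
C5: 1C, 1H, 2N → 0 − 1 + 2 = +1
Sum = +1 + 0 − 1 − 1 + 1 = 0.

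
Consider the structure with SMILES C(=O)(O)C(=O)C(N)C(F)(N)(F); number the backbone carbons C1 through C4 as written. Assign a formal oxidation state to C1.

C1 has one bond to C (0), a double bond to O (2×+1 = +2), one bond to O (+1).
Oxidation state = 0 + 2 + 1 = +3.

+3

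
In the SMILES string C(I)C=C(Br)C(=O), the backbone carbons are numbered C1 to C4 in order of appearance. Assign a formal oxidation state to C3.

C3 has a double bond to C (2×0 = 0), one bond to C (0), one bond to Br (+1).
Oxidation state = 0 + 0 + 1 = +1.

+1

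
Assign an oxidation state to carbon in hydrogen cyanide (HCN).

+2

Bonds to more-electronegative neighbours contribute +1 each, bonds to H or metals contribute −1 each, and C–C bonds contribute 0.
The carbon has one bond to H (-1), a triple bond to N (3×+1 = +3).
Oxidation state = -1 + 3 = +2.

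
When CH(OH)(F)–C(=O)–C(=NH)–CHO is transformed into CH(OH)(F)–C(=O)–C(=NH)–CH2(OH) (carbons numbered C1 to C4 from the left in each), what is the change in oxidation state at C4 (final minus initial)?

-2

Before: C4 has 1 bond to C, 1 bond to H, 2 bonds to O → oxidation state +1.
After: C4 has 1 bond to C, 2 bonds to H, 1 bond to O → oxidation state -1.
Δ = -1 − (+1) = -2, so this is a reduction at C4.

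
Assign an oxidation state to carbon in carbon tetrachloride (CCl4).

+4

Bonds to more-electronegative neighbours contribute +1 each, bonds to H or metals contribute −1 each, and C–C bonds contribute 0.
The carbon has one bond to Cl (+1), one bond to Cl (+1), one bond to Cl (+1), one bond to Cl (+1).
Oxidation state = +1 + 1 + 1 + 1 = +4.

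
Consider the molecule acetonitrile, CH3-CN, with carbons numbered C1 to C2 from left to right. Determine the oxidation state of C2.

Each bond to a more electronegative atom (O, N, halogen) counts +1, each bond to a less electronegative atom (H, metal, B, Si) counts −1, and each C–C bond counts 0.
C2 has a triple bond to N (3×+1 = +3), one bond to C (0).
Oxidation state = +3 + 0 = +3.

+3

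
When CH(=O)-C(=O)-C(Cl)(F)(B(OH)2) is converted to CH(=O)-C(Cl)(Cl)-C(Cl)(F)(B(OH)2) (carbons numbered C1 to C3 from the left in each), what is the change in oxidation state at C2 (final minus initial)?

0

Before: C2 has 2 bonds to C, 2 bonds to O → oxidation state +2.
After: C2 has 2 bonds to C, 2 bonds to Cl → oxidation state +2.
Δ = +2 − (+2) = 0, so no net redox change at C2.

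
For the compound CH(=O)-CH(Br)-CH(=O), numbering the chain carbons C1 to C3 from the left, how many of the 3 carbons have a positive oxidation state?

Tallying each carbon's bonds:
C1: 1C, 1H, 2O → 0 − 1 + 2 = +1
C2: 2C, 1H, 1Br → 0 − 1 + 1 = 0
C3: 1C, 1H, 2O → 0 − 1 + 2 = +1
2 carbons (C1, C3) meet the condition.

2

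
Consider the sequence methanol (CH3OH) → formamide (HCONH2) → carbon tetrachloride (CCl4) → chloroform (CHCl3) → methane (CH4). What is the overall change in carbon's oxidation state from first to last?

-2

Carbon oxidation states along the series — methanol: -2, formamide: +2, carbon tetrachloride: +4, chloroform: +2, methane: -4.
Net change = -4 − (-2) = -2.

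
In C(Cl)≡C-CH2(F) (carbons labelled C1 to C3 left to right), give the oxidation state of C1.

Assign +1 per bond to O/N/halogen, −1 per bond to H or an electropositive element, and 0 per bond to carbon.
C1 has a triple bond to C (3×0 = 0), one bond to Cl (+1).
Oxidation state = 0 + 1 = +1.

+1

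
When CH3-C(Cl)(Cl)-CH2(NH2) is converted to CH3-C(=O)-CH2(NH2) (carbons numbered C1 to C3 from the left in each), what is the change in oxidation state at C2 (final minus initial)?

Before: C2 has 2 bonds to C, 2 bonds to Cl → oxidation state +2.
After: C2 has 2 bonds to C, 2 bonds to O → oxidation state +2.
Δ = +2 − (+2) = 0, so no net redox change at C2.

0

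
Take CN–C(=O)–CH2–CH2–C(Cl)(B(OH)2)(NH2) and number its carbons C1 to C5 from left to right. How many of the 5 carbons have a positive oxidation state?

3

Tallying each carbon's bonds:
C1: 1C, 3N → 0 + 3 = +3
C2: 2C, 2O → 0 + 2 = +2
C3: 2C, 2H → 0 − 2 = -2
C4: 2C, 2H → 0 − 2 = -2
C5: 1C, 1N, 1Cl, 1B → 0 + 1 + 1 − 1 = +1
3 carbons (C1, C2, C5) meet the condition.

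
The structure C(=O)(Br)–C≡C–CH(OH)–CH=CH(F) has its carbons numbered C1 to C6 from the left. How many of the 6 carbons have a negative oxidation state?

Tallying each carbon's bonds:
C1: 1C, 2O, 1Br → 0 + 2 + 1 = +3
C2: 4C → 0 = 0
C3: 4C → 0 = 0
C4: 2C, 1H, 1O → 0 − 1 + 1 = 0
C5: 3C, 1H → 0 − 1 = -1
C6: 2C, 1H, 1F → 0 − 1 + 1 = 0
1 carbon (C5) meets the condition.

1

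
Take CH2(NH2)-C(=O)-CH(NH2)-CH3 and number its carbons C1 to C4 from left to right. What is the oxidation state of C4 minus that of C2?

C4: 1C, 3H → 0 − 3 = -3
C2: 2C, 2O → 0 + 2 = +2
Difference: -3 − (+2) = -5.

-5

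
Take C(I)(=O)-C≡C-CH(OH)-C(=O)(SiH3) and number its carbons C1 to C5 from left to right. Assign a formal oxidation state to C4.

0

Each bond to a more electronegative atom (O, N, halogen) counts +1, each bond to a less electronegative atom (H, metal, B, Si) counts −1, and each C–C bond counts 0.
C4 has one bond to C (0), one bond to C (0), one bond to H (-1), one bond to O (+1).
Oxidation state = 0 + 0 − 1 + 1 = 0.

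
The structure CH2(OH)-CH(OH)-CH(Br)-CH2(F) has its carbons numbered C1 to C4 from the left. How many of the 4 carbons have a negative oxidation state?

2

Tallying each carbon's bonds:
C1: 1C, 2H, 1O → 0 − 2 + 1 = -1
C2: 2C, 1H, 1O → 0 − 1 + 1 = 0
C3: 2C, 1H, 1Br → 0 − 1 + 1 = 0
C4: 1C, 2H, 1F → 0 − 2 + 1 = -1
2 carbons (C1, C4) meet the condition.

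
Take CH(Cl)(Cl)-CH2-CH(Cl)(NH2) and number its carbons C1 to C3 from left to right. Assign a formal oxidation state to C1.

Assign +1 per bond to O/N/halogen, −1 per bond to H or an electropositive element, and 0 per bond to carbon.
C1 has one bond to C (0), one bond to Cl (+1), one bond to H (-1), one bond to Cl (+1).
Oxidation state = 0 + 1 − 1 + 1 = +1.

+1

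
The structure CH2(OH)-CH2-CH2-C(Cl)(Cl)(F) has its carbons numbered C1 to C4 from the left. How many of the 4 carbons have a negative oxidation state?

Each bond to a more electronegative atom (O, N, halogen) counts +1, each bond to a less electronegative atom (H, metal, B, Si) counts −1, and each C–C bond counts 0. Tallying each carbon:
C1: 1C, 2H, 1O → 0 − 2 + 1 = -1
C2: 2C, 2H → 0 − 2 = -2
C3: 2C, 2H → 0 − 2 = -2
C4: 1C, 1F, 2Cl → 0 + 1 + 2 = +3
3 carbons (C1, C2, C3) meet the condition.

3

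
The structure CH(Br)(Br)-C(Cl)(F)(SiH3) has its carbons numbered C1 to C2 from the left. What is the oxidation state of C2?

+1

C2 has one bond to C (0), one bond to Cl (+1), one bond to F (+1), one bond to Si (-1).
Oxidation state = 0 + 1 + 1 − 1 = +1.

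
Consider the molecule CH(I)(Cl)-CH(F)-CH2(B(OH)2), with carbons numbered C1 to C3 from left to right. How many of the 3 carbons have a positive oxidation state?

Bonds to more-electronegative neighbours contribute +1 each, bonds to H or metals contribute −1 each, and C–C bonds contribute 0. Tallying each carbon:
C1: 1C, 1H, 1Cl, 1I → 0 − 1 + 1 + 1 = +1
C2: 2C, 1H, 1F → 0 − 1 + 1 = 0
C3: 1C, 2H, 1B → 0 − 2 − 1 = -3
1 carbon (C1) meets the condition.

1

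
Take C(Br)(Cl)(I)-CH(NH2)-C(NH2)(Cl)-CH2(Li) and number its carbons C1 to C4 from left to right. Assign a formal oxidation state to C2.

Count +1 for every bond to an atom more electronegative than carbon and −1 for every bond to one less electronegative; C–C bonds are 0.
C2 has one bond to C (0), one bond to C (0), one bond to H (-1), one bond to N (+1).
Oxidation state = 0 + 0 − 1 + 1 = 0.

0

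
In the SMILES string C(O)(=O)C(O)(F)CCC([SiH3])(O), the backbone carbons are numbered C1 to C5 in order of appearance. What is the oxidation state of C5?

-1

C5 has one bond to C (0), one bond to Si (-1), one bond to H (-1), one bond to O (+1).
Oxidation state = 0 − 1 − 1 + 1 = -1.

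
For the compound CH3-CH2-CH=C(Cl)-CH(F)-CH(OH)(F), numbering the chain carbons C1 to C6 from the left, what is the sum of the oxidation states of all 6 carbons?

Each bond to a more electronegative atom (O, N, halogen) counts +1, each bond to a less electronegative atom (H, metal, B, Si) counts −1, and each C–C bond counts 0. Tallying each carbon:
C1: 1C, 3H → 0 − 3 = -3
C2: 2C, 2H → 0 − 2 = -2
C3: 3C, 1H → 0 − 1 = -1
C4: 3C, 1Cl → 0 + 1 = +1
C5: 2C, 1H, 1F → 0 − 1 + 1 = 0
C6: 1C, 1H, 1O, 1F → 0 − 1 + 1 + 1 = +1
Sum = -3 − 2 − 1 + 1 + 0 + 1 = -4.

-4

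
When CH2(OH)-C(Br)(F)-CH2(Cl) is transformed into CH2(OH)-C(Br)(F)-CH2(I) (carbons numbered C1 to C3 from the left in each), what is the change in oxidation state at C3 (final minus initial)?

0

Before: C3 has 1 bond to C, 2 bonds to H, 1 bond to Cl → oxidation state -1.
After: C3 has 1 bond to C, 2 bonds to H, 1 bond to I → oxidation state -1.
Δ = -1 − (-1) = 0, so no net redox change at C3.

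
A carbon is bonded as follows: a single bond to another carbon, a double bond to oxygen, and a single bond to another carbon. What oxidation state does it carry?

+2

The carbon has one bond to C (0), one bond to C (0), a double bond to O (2×+1 = +2).
Oxidation state = 0 + 0 + 2 = +2.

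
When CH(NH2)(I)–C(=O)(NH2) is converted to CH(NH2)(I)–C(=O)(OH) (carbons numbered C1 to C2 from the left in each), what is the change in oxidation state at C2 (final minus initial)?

Before: C2 has 1 bond to C, 2 bonds to O, 1 bond to N → oxidation state +3.
After: C2 has 1 bond to C, 3 bonds to O → oxidation state +3.
Δ = +3 − (+3) = 0, so no net redox change at C2.

0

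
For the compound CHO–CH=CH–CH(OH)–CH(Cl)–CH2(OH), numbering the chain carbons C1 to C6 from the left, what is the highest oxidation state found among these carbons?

+1

Each bond to a more electronegative atom (O, N, halogen) counts +1, each bond to a less electronegative atom (H, metal, B, Si) counts −1, and each C–C bond counts 0. Tallying each carbon:
C1: 1C, 1H, 2O → 0 − 1 + 2 = +1
C2: 3C, 1H → 0 − 1 = -1
C3: 3C, 1H → 0 − 1 = -1
C4: 2C, 1H, 1O → 0 − 1 + 1 = 0
C5: 2C, 1H, 1Cl → 0 − 1 + 1 = 0
C6: 1C, 2H, 1O → 0 − 2 + 1 = -1
The highest value is +1.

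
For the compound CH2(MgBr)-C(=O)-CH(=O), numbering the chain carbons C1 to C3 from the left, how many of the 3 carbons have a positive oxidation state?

2

Tallying each carbon's bonds:
C1: 1C, 2H, 1Mg → 0 − 2 − 1 = -3
C2: 2C, 2O → 0 + 2 = +2
C3: 1C, 1H, 2O → 0 − 1 + 2 = +1
2 carbons (C2, C3) meet the condition.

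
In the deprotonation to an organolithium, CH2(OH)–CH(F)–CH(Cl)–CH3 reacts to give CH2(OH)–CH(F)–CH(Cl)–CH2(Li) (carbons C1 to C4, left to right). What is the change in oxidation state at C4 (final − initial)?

Before: C4 has 1 bond to C, 3 bonds to H → oxidation state -3.
After: C4 has 1 bond to C, 2 bonds to H, 1 bond to Li → oxidation state -3.
Δ = -3 − (-3) = 0, so no net redox change at C4.

0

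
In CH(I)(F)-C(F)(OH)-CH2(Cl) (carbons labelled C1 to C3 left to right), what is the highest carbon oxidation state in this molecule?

+2

Bonds to more-electronegative neighbours contribute +1 each, bonds to H or metals contribute −1 each, and C–C bonds contribute 0. Tallying each carbon:
C1: 1C, 1H, 1F, 1I → 0 − 1 + 1 + 1 = +1
C2: 2C, 1O, 1F → 0 + 1 + 1 = +2
C3: 1C, 2H, 1Cl → 0 − 2 + 1 = -1
The highest value is +2.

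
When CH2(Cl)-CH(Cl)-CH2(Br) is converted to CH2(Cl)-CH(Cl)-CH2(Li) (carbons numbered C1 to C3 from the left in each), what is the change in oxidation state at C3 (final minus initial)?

Before: C3 has 1 bond to C, 2 bonds to H, 1 bond to Br → oxidation state -1.
After: C3 has 1 bond to C, 2 bonds to H, 1 bond to Li → oxidation state -3.
Δ = -3 − (-1) = -2, so this is a reduction at C3.

-2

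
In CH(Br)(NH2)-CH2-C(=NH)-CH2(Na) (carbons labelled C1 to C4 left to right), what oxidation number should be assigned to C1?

+1

Count +1 for every bond to an atom more electronegative than carbon and −1 for every bond to one less electronegative; C–C bonds are 0.
C1 has one bond to C (0), one bond to Br (+1), one bond to N (+1), one bond to H (-1).
Oxidation state = 0 + 1 + 1 − 1 = +1.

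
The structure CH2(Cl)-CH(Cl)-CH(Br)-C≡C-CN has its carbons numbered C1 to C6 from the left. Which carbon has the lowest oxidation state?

Tallying each carbon's bonds:
C1: 1C, 2H, 1Cl → 0 − 2 + 1 = -1
C2: 2C, 1H, 1Cl → 0 − 1 + 1 = 0
C3: 2C, 1H, 1Br → 0 − 1 + 1 = 0
C4: 4C → 0 = 0
C5: 4C → 0 = 0
C6: 1C, 3N → 0 + 3 = +3
The most reduced carbon is C1 at -1.

C1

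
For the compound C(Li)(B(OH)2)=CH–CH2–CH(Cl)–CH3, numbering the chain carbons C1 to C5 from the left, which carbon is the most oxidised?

C4

Tallying each carbon's bonds:
C1: 2C, 1Li, 1B → 0 − 1 − 1 = -2
C2: 3C, 1H → 0 − 1 = -1
C3: 2C, 2H → 0 − 2 = -2
C4: 2C, 1H, 1Cl → 0 − 1 + 1 = 0
C5: 1C, 3H → 0 − 3 = -3
The most oxidised carbon is C4 at 0.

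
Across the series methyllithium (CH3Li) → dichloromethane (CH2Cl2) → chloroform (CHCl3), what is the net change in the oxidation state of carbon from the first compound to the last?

Carbon oxidation states along the series — methyllithium: -4, dichloromethane: 0, chloroform: +2.
Net change = +2 − (-4) = +6.

+6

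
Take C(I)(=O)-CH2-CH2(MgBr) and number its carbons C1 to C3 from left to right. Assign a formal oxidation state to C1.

+3

Count +1 for every bond to an atom more electronegative than carbon and −1 for every bond to one less electronegative; C–C bonds are 0.
C1 has one bond to C (0), one bond to I (+1), a double bond to O (2×+1 = +2).
Oxidation state = 0 + 1 + 2 = +3.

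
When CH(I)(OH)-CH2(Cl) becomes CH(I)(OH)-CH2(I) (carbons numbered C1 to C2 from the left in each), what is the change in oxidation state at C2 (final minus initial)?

0

Before: C2 has 1 bond to C, 2 bonds to H, 1 bond to Cl → oxidation state -1.
After: C2 has 1 bond to C, 2 bonds to H, 1 bond to I → oxidation state -1.
Δ = -1 − (-1) = 0, so no net redox change at C2.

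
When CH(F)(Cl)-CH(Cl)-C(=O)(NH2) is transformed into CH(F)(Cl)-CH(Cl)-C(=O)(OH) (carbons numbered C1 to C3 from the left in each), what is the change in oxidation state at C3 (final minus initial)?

Before: C3 has 1 bond to C, 2 bonds to O, 1 bond to N → oxidation state +3.
After: C3 has 1 bond to C, 3 bonds to O → oxidation state +3.
Δ = +3 − (+3) = 0, so no net redox change at C3.

0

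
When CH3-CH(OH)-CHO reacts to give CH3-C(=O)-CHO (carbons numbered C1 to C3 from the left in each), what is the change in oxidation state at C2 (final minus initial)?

+2

Before: C2 has 2 bonds to C, 1 bond to H, 1 bond to O → oxidation state 0.
After: C2 has 2 bonds to C, 2 bonds to O → oxidation state +2.
Δ = +2 − (0) = +2, so this is an oxidation at C2.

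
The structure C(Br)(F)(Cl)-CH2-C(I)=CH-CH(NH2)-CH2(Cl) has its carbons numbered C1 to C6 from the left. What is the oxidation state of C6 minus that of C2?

C6: 1C, 2H, 1Cl → 0 − 2 + 1 = -1
C2: 2C, 2H → 0 − 2 = -2
Difference: -1 − (-2) = +1.

+1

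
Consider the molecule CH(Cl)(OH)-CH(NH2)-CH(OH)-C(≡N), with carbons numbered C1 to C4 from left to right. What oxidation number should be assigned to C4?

+3

Count +1 for every bond to an atom more electronegative than carbon and −1 for every bond to one less electronegative; C–C bonds are 0.
C4 has one bond to C (0), a triple bond to N (3×+1 = +3).
Oxidation state = 0 + 3 = +3.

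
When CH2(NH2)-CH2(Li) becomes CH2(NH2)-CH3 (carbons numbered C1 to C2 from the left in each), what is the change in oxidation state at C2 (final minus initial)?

0

Before: C2 has 1 bond to C, 2 bonds to H, 1 bond to Li → oxidation state -3.
After: C2 has 1 bond to C, 3 bonds to H → oxidation state -3.
Δ = -3 − (-3) = 0, so no net redox change at C2.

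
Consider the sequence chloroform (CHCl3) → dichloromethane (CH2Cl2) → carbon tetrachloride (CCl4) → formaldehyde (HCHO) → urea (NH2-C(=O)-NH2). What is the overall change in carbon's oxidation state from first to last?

+2

Carbon oxidation states along the series — chloroform: +2, dichloromethane: 0, carbon tetrachloride: +4, formaldehyde: 0, urea: +4.
Net change = +4 − (+2) = +2.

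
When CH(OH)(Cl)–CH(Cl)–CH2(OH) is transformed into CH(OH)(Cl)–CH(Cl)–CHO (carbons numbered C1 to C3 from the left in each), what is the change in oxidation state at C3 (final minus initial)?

+2

Before: C3 has 1 bond to C, 2 bonds to H, 1 bond to O → oxidation state -1.
After: C3 has 1 bond to C, 1 bond to H, 2 bonds to O → oxidation state +1.
Δ = +1 − (-1) = +2, so this is an oxidation at C3.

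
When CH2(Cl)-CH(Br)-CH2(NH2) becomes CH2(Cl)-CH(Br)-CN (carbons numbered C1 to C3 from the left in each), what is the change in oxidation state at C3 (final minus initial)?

+4

Before: C3 has 1 bond to C, 2 bonds to H, 1 bond to N → oxidation state -1.
After: C3 has 1 bond to C, 3 bonds to N → oxidation state +3.
Δ = +3 − (-1) = +4, so this is an oxidation at C3.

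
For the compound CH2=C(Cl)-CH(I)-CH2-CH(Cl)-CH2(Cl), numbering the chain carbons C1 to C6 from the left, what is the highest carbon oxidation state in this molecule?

Tallying each carbon's bonds:
C1: 2C, 2H → 0 − 2 = -2
C2: 3C, 1Cl → 0 + 1 = +1
C3: 2C, 1H, 1I → 0 − 1 + 1 = 0
C4: 2C, 2H → 0 − 2 = -2
C5: 2C, 1H, 1Cl → 0 − 1 + 1 = 0
C6: 1C, 2H, 1Cl → 0 − 2 + 1 = -1
The highest value is +1.

+1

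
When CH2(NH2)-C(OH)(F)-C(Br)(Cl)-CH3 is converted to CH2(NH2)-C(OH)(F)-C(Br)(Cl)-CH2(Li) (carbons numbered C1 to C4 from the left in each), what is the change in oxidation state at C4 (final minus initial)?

0

Before: C4 has 1 bond to C, 3 bonds to H → oxidation state -3.
After: C4 has 1 bond to C, 2 bonds to H, 1 bond to Li → oxidation state -3.
Δ = -3 − (-3) = 0, so no net redox change at C4.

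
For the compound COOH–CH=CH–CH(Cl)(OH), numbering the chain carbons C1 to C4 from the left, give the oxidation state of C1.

+3

Bonds to more-electronegative neighbours contribute +1 each, bonds to H or metals contribute −1 each, and C–C bonds contribute 0.
C1 has one bond to C (0), a double bond to O (2×+1 = +2), one bond to O (+1).
Oxidation state = 0 + 2 + 1 = +3.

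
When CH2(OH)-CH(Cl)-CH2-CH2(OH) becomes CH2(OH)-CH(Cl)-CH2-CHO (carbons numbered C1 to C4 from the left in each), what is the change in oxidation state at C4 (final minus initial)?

Before: C4 has 1 bond to C, 2 bonds to H, 1 bond to O → oxidation state -1.
After: C4 has 1 bond to C, 1 bond to H, 2 bonds to O → oxidation state +1.
Δ = +1 − (-1) = +2, so this is an oxidation at C4.

+2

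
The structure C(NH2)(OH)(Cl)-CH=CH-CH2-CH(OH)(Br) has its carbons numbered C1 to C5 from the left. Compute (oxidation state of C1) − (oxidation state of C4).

+5

C1: 1C, 1O, 1N, 1Cl → 0 + 1 + 1 + 1 = +3
C4: 2C, 2H → 0 − 2 = -2
Difference: +3 − (-2) = +5.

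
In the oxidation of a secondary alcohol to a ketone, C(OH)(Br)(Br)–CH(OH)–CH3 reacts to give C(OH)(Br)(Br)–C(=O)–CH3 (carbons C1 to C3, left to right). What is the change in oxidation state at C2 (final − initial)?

Before: C2 has 2 bonds to C, 1 bond to H, 1 bond to O → oxidation state 0.
After: C2 has 2 bonds to C, 2 bonds to O → oxidation state +2.
Δ = +2 − (0) = +2, so this is an oxidation at C2.

+2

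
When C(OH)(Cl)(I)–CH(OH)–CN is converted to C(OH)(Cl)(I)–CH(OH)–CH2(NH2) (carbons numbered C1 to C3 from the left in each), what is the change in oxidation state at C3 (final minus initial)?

-4

Before: C3 has 1 bond to C, 3 bonds to N → oxidation state +3.
After: C3 has 1 bond to C, 2 bonds to H, 1 bond to N → oxidation state -1.
Δ = -1 − (+3) = -4, so this is a reduction at C3.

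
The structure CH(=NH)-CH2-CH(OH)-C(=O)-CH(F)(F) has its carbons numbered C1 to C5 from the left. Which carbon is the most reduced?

C2

Tallying each carbon's bonds:
C1: 1C, 1H, 2N → 0 − 1 + 2 = +1
C2: 2C, 2H → 0 − 2 = -2
C3: 2C, 1H, 1O → 0 − 1 + 1 = 0
C4: 2C, 2O → 0 + 2 = +2
C5: 1C, 1H, 2F → 0 − 1 + 2 = +1
The most reduced carbon is C2 at -2.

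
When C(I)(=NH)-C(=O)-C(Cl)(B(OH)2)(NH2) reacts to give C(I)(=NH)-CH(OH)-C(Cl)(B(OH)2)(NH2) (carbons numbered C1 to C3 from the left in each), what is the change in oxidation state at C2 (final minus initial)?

-2

Before: C2 has 2 bonds to C, 2 bonds to O → oxidation state +2.
After: C2 has 2 bonds to C, 1 bond to H, 1 bond to O → oxidation state 0.
Δ = 0 − (+2) = -2, so this is a reduction at C2.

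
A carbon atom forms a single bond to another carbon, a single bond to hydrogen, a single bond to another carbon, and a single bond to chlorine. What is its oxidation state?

Assign +1 per bond to O/N/halogen, −1 per bond to H or an electropositive element, and 0 per bond to carbon.
The carbon has one bond to C (0), one bond to C (0), one bond to Cl (+1), one bond to H (-1).
Oxidation state = 0 + 0 + 1 − 1 = 0.

0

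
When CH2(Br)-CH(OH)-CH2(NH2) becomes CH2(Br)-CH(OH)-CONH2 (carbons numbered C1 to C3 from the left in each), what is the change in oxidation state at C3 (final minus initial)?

+4

Before: C3 has 1 bond to C, 2 bonds to H, 1 bond to N → oxidation state -1.
After: C3 has 1 bond to C, 2 bonds to O, 1 bond to N → oxidation state +3.
Δ = +3 − (-1) = +4, so this is an oxidation at C3.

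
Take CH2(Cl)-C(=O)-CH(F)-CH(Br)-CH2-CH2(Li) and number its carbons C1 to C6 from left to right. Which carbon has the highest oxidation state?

Tallying each carbon's bonds:
C1: 1C, 2H, 1Cl → 0 − 2 + 1 = -1
C2: 2C, 2O → 0 + 2 = +2
C3: 2C, 1H, 1F → 0 − 1 + 1 = 0
C4: 2C, 1H, 1Br → 0 − 1 + 1 = 0
C5: 2C, 2H → 0 − 2 = -2
C6: 1C, 2H, 1Li → 0 − 2 − 1 = -3
The most oxidised carbon is C2 at +2.

C2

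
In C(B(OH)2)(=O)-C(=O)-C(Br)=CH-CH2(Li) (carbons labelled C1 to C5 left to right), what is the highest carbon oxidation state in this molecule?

+2

Tallying each carbon's bonds:
C1: 1C, 2O, 1B → 0 + 2 − 1 = +1
C2: 2C, 2O → 0 + 2 = +2
C3: 3C, 1Br → 0 + 1 = +1
C4: 3C, 1H → 0 − 1 = -1
C5: 1C, 2H, 1Li → 0 − 2 − 1 = -3
The highest value is +2.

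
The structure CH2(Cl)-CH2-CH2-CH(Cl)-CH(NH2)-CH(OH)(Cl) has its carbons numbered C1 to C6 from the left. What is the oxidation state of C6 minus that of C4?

+1

C6: 1C, 1H, 1O, 1Cl → 0 − 1 + 1 + 1 = +1
C4: 2C, 1H, 1Cl → 0 − 1 + 1 = 0
Difference: +1 − (0) = +1.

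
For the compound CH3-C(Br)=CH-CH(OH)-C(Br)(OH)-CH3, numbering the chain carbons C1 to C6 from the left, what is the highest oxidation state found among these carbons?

Tallying each carbon's bonds:
C1: 1C, 3H → 0 − 3 = -3
C2: 3C, 1Br → 0 + 1 = +1
C3: 3C, 1H → 0 − 1 = -1
C4: 2C, 1H, 1O → 0 − 1 + 1 = 0
C5: 2C, 1O, 1Br → 0 + 1 + 1 = +2
C6: 1C, 3H → 0 − 3 = -3
The highest value is +2.

+2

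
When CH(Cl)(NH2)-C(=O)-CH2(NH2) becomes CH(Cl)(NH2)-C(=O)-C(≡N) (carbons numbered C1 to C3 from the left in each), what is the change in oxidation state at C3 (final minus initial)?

Before: C3 has 1 bond to C, 2 bonds to H, 1 bond to N → oxidation state -1.
After: C3 has 1 bond to C, 3 bonds to N → oxidation state +3.
Δ = +3 − (-1) = +4, so this is an oxidation at C3.

+4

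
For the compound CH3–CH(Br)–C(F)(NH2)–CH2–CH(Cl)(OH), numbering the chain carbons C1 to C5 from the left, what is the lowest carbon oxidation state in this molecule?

-3

Assign +1 per bond to O/N/halogen, −1 per bond to H or an electropositive element, and 0 per bond to carbon. Tallying each carbon:
C1: 1C, 3H → 0 − 3 = -3
C2: 2C, 1H, 1Br → 0 − 1 + 1 = 0
C3: 2C, 1N, 1F → 0 + 1 + 1 = +2
C4: 2C, 2H → 0 − 2 = -2
C5: 1C, 1H, 1O, 1Cl → 0 − 1 + 1 + 1 = +1
The lowest value is -3.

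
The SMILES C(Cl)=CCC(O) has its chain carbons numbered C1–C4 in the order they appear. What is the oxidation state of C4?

C4 has one bond to C (0), one bond to H (-1), one bond to O (+1), one bond to H (-1).
Oxidation state = 0 − 1 + 1 − 1 = -1.

-1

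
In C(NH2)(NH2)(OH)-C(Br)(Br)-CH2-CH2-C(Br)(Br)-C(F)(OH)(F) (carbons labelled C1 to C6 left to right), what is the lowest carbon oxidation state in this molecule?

Count +1 for every bond to an atom more electronegative than carbon and −1 for every bond to one less electronegative; C–C bonds are 0. Tallying each carbon:
C1: 1C, 1O, 2N → 0 + 1 + 2 = +3
C2: 2C, 2Br → 0 + 2 = +2
C3: 2C, 2H → 0 − 2 = -2
C4: 2C, 2H → 0 − 2 = -2
C5: 2C, 2Br → 0 + 2 = +2
C6: 1C, 1O, 2F → 0 + 1 + 2 = +3
The lowest value is -2.

-2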